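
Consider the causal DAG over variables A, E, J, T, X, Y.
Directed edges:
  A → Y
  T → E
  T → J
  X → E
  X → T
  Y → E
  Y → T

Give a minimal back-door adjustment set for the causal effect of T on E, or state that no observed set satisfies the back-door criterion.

desc(T)\{T}={E,J}; candidates ⊆ {A,X,Y}.
size 0: {}; under {} T still reaches {A,E,X,Y} ∋ E.
size 1: {A}, {X}, {Y}; under {A} T still reaches {E,X,Y} ∋ E.
{X,Y}: T⊥E given {X,Y} in G with T→· removed — back-door holds.

T→E: minimal back-door set {X, Y}.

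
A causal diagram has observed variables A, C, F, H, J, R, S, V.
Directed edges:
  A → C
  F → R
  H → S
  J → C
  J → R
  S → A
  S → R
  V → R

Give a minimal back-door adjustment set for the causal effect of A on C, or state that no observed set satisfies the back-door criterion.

A→C: minimal back-door set ∅.

desc(A)\{A}={C}; candidates ⊆ {F,H,J,R,S,V}.
∅: A⊥C given ∅ in G with A→· removed — back-door holds.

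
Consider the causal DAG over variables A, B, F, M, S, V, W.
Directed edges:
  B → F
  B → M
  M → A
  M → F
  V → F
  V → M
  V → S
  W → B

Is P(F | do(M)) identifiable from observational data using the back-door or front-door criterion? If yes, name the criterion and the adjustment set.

desc(M)\{M}={A,F}; candidates ⊆ {B,S,V,W}.
size 0: {}; under {} M still reaches {B,F,S,V,W} ∋ F.
size 1: {B}, {S}, {V} …(+1); under {B} M still reaches {F,S,V} ∋ F.
{B,V}: M⊥F given {B,V} in G with M→· removed — back-door holds.
P(F|do(M)) = Σ_{B,V} P(F|M,B,V)·P(B,V).

P(F|do(M)): backdoor, adjust for {B, V}.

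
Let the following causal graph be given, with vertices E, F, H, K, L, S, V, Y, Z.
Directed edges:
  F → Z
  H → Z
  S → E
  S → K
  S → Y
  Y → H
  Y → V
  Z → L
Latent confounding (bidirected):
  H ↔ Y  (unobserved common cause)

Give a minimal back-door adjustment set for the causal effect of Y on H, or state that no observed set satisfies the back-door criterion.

desc(Y)\{Y}={H,L,V,Z}; candidates ⊆ {E,F,K,S}.
Y↔H: latent back-door arc(s) into Y.
size 0: {}; under {} Y still reaches {E,H,K,L,S,Z} ∋ H.
size 1: {E}, {F}, {K} …(+1); under {E} Y still reaches {H,K,L,S,Z} ∋ H.
size 2: {E,F}, {E,K}, {E,S} …(+3); under {E,F} Y still reaches {H,K,L,S,Z} ∋ H.
Y↔H cannot be blocked by any observed set — no back-door set.

Y→H: no observed back-door set.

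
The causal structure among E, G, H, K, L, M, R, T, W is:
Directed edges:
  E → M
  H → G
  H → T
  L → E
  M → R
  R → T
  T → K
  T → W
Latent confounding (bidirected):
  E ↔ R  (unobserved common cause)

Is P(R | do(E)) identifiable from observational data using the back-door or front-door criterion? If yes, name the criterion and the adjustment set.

P(R|do(E)): frontdoor, adjust for {M}.

desc(E)\{E}={K,M,R,T,W}; candidates ⊆ {G,H,L}.
E↔R: latent back-door arc(s) into E.
size 0: {}; under {} E still reaches {K,L,R,T,W} ∋ R.
size 1: {G}, {H}, {L}; under {G} E still reaches {K,L,R,T,W} ∋ R.
size 2: {G,H}, {G,L}, {H,L}; under {G,H} E still reaches {K,L,R,T,W} ∋ R.
E↔R cannot be blocked by any observed set — no back-door set.
{M}: (i) intercepts every directed E→R path; (ii) no back-door E→{M}; (iii) {E} blocks every back-door {M}→R. Front-door holds.
P(R|do(E)) = Σ_{M} P(M|E) Σ_{E'} P(R|M,E')P(E').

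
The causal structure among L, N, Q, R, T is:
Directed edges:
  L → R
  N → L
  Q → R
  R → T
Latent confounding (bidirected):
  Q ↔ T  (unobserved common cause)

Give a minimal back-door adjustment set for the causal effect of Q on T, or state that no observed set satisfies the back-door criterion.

Q→T: no observed back-door set.

desc(Q)\{Q}={R,T}; candidates ⊆ {L,N}.
Q↔T: latent back-door arc(s) into Q.
size 0: {}; under {} Q still reaches {T} ∋ T.
size 1: {L}, {N}; under {L} Q still reaches {T} ∋ T.
size 2: {L,N}; under {L,N} Q still reaches {T} ∋ T.
Q↔T cannot be blocked by any observed set — no back-door set.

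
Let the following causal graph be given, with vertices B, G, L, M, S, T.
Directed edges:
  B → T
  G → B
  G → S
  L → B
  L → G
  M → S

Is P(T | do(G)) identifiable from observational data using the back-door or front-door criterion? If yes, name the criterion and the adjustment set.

P(T|do(G)): backdoor, adjust for {L}.

desc(G)\{G}={B,S,T}; candidates ⊆ {L,M}.
size 0: {}; under {} G still reaches {B,L,T} ∋ T.
{L}: G⊥T given {L} in G with G→· removed — back-door holds.
P(T|do(G)) = Σ_{L} P(T|G,L)·P(L).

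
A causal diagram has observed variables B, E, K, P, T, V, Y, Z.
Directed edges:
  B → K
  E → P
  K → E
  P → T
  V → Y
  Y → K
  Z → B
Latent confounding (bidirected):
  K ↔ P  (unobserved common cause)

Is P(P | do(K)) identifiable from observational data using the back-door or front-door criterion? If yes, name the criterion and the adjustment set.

desc(K)\{K}={E,P,T}; candidates ⊆ {B,V,Y,Z}.
K↔P: latent back-door arc(s) into K.
size 0: {}; under {} K still reaches {B,P,T,V,Y,Z} ∋ P.
size 1: {B}, {V}, {Y} …(+1); under {B} K still reaches {P,T,V,Y} ∋ P.
size 2: {B,V}, {B,Y}, {B,Z} …(+3); under {B,V} K still reaches {P,T,Y} ∋ P.
K↔P cannot be blocked by any observed set — no back-door set.
{E}: (i) intercepts every directed K→P path; (ii) no back-door K→{E}; (iii) {K} blocks every back-door {E}→P. Front-door holds.
P(P|do(K)) = Σ_{E} P(E|K) Σ_{K'} P(P|E,K')P(K').

P(P|do(K)): frontdoor, adjust for {E}.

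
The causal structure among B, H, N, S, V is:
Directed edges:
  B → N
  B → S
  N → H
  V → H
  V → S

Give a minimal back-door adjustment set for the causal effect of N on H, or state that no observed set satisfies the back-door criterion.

N→H: minimal back-door set ∅.

desc(N)\{N}={H}; candidates ⊆ {B,S,V}.
∅: N⊥H given ∅ in G with N→· removed — back-door holds.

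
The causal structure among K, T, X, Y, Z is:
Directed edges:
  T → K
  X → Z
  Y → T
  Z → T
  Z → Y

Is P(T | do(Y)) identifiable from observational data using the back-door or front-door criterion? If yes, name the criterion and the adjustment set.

P(T|do(Y)): backdoor, adjust for {Z}.

desc(Y)\{Y}={K,T}; candidates ⊆ {X,Z}.
size 0: {}; under {} Y still reaches {K,T,X,Z} ∋ T.
{Z}: Y⊥T given {Z} in G with Y→· removed — back-door holds.
P(T|do(Y)) = Σ_{Z} P(T|Y,Z)·P(Z).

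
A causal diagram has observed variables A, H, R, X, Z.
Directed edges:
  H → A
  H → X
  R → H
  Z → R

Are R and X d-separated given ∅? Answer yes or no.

No — R and X are d-connected given ∅.

Bayes-Ball from R | ∅ reaches {A,H,X,Z}.
X ∈ reach(R|∅) ⇒ R ⊥̸ X | ∅.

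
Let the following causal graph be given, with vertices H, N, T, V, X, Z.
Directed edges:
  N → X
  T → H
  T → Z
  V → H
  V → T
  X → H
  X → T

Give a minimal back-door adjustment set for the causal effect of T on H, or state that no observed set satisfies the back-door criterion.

T→H: minimal back-door set {V, X}.

desc(T)\{T}={H,Z}; candidates ⊆ {N,V,X}.
size 0: {}; under {} T still reaches {H,N,V,X} ∋ H.
size 1: {N}, {V}, {X}; under {N} T still reaches {H,V,X} ∋ H.
{V,X}: T⊥H given {V,X} in G with T→· removed — back-door holds.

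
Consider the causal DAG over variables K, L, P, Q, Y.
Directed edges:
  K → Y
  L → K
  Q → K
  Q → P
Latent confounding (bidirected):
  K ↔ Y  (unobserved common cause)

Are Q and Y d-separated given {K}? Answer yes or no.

No — Q and Y are d-connected given {K}.

Bayes-Ball from Q | {K} reaches {L,P,Y}.
Y ∈ reach(Q|{K}) ⇒ Q ⊥̸ Y | {K}.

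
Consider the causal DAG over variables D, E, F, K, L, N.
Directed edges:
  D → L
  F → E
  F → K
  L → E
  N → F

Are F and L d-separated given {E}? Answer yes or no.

No — F and L are d-connected given {E}.

Bayes-Ball from F | {E} reaches {D,K,L,N}.
L ∈ reach(F|{E}) ⇒ F ⊥̸ L | {E}.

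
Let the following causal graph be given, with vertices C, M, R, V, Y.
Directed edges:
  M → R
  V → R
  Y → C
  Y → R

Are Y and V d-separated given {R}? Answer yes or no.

Bayes-Ball from Y | {R} reaches {C,M,V}.
V ∈ reach(Y|{R}) ⇒ Y ⊥̸ V | {R}.

No — Y and V are d-connected given {R}.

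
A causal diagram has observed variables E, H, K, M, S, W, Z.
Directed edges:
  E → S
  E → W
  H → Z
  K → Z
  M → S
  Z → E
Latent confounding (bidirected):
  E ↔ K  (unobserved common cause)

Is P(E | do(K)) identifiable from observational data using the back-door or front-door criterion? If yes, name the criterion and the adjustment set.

P(E|do(K)): frontdoor, adjust for {Z}.

desc(K)\{K}={E,S,W,Z}; candidates ⊆ {H,M}.
K↔E: latent back-door arc(s) into K.
size 0: {}; under {} K still reaches {E,S,W} ∋ E.
size 1: {H}, {M}; under {H} K still reaches {E,S,W} ∋ E.
size 2: {H,M}; under {H,M} K still reaches {E,S,W} ∋ E.
K↔E cannot be blocked by any observed set — no back-door set.
{Z}: (i) intercepts every directed K→E path; (ii) no back-door K→{Z}; (iii) {K} blocks every back-door {Z}→E. Front-door holds.
P(E|do(K)) = Σ_{Z} P(Z|K) Σ_{K'} P(E|Z,K')P(K').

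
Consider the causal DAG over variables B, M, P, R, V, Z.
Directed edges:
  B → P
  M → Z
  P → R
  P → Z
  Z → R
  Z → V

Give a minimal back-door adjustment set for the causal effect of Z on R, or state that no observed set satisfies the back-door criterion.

desc(Z)\{Z}={R,V}; candidates ⊆ {B,M,P}.
size 0: {}; under {} Z still reaches {B,M,P,R} ∋ R.
{P}: Z⊥R given {P} in G with Z→· removed — back-door holds.

Z→R: minimal back-door set {P}.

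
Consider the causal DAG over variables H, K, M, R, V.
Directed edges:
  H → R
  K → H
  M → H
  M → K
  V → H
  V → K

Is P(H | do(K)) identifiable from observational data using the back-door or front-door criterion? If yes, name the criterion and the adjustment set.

desc(K)\{K}={H,R}; candidates ⊆ {M,V}.
size 0: {}; under {} K still reaches {H,M,R,V} ∋ H.
size 1: {M}, {V}; under {M} K still reaches {H,R,V} ∋ H.
{M,V}: K⊥H given {M,V} in G with K→· removed — back-door holds.
P(H|do(K)) = Σ_{M,V} P(H|K,M,V)·P(M,V).

P(H|do(K)): backdoor, adjust for {M, V}.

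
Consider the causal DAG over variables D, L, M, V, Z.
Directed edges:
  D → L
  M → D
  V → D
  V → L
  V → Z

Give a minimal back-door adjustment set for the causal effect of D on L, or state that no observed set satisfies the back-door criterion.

desc(D)\{D}={L}; candidates ⊆ {M,V,Z}.
size 0: {}; under {} D still reaches {L,M,V,Z} ∋ L.
{V}: D⊥L given {V} in G with D→· removed — back-door holds.

D→L: minimal back-door set {V}.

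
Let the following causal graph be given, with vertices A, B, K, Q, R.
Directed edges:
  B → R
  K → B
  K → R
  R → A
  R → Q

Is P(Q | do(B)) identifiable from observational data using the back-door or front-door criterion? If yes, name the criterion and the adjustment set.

P(Q|do(B)): backdoor, adjust for {K}.

desc(B)\{B}={A,Q,R}; candidates ⊆ {K}.
size 0: {}; under {} B still reaches {A,K,Q,R} ∋ Q.
{K}: B⊥Q given {K} in G with B→· removed — back-door holds.
P(Q|do(B)) = Σ_{K} P(Q|B,K)·P(K).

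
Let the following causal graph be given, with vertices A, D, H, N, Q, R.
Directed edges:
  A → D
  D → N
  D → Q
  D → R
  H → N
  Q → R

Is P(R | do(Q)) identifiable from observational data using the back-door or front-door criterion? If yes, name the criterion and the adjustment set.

P(R|do(Q)): backdoor, adjust for {D}.

desc(Q)\{Q}={R}; candidates ⊆ {A,D,H,N}.
size 0: {}; under {} Q still reaches {A,D,N,R} ∋ R.
{D}: Q⊥R given {D} in G with Q→· removed — back-door holds.
P(R|do(Q)) = Σ_{D} P(R|Q,D)·P(D).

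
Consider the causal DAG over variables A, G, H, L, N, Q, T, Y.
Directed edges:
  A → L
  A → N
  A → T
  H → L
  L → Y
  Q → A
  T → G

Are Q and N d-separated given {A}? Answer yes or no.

Yes — Q ⊥ N | {A}.

Bayes-Ball from Q | {A} reaches ∅.
N ∉ reach(Q|{A}) ⇒ Q ⊥ N | {A}.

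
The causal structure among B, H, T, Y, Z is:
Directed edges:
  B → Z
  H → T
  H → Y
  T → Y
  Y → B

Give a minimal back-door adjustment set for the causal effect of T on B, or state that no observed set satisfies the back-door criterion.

desc(T)\{T}={B,Y,Z}; candidates ⊆ {H}.
size 0: {}; under {} T still reaches {B,H,Y,Z} ∋ B.
{H}: T⊥B given {H} in G with T→· removed — back-door holds.

T→B: minimal back-door set {H}.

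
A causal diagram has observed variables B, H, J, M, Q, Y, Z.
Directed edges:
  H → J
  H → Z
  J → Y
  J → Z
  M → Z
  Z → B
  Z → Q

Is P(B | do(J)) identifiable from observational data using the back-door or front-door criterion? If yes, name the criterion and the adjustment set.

desc(J)\{J}={B,Q,Y,Z}; candidates ⊆ {H,M}.
size 0: {}; under {} J still reaches {B,H,Q,Z} ∋ B.
{H}: J⊥B given {H} in G with J→· removed — back-door holds.
P(B|do(J)) = Σ_{H} P(B|J,H)·P(H).

P(B|do(J)): backdoor, adjust for {H}.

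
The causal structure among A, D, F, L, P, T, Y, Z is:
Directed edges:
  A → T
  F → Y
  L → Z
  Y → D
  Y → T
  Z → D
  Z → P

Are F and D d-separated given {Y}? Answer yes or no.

Bayes-Ball from F | {Y} reaches ∅.
D ∉ reach(F|{Y}) ⇒ F ⊥ D | {Y}.

Yes — F ⊥ D | {Y}.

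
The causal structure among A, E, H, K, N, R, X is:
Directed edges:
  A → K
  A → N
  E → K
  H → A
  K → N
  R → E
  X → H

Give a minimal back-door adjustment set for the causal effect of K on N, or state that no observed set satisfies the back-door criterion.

K→N: minimal back-door set {A}.

desc(K)\{K}={N}; candidates ⊆ {A,E,H,R,X}.
size 0: {}; under {} K still reaches {A,E,H,N,R,X} ∋ N.
{A}: K⊥N given {A} in G with K→· removed — back-door holds.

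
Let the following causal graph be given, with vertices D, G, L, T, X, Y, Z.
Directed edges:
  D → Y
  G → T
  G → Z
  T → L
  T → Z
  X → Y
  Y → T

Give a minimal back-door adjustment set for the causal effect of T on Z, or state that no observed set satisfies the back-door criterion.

T→Z: minimal back-door set {G}.

desc(T)\{T}={L,Z}; candidates ⊆ {D,G,X,Y}.
size 0: {}; under {} T still reaches {D,G,X,Y,Z} ∋ Z.
{G}: T⊥Z given {G} in G with T→· removed — back-door holds.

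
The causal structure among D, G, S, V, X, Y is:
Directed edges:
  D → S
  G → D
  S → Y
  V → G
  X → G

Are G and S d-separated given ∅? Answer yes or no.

No — G and S are d-connected given ∅.

Bayes-Ball from G | ∅ reaches {D,S,V,X,Y}.
S ∈ reach(G|∅) ⇒ G ⊥̸ S | ∅.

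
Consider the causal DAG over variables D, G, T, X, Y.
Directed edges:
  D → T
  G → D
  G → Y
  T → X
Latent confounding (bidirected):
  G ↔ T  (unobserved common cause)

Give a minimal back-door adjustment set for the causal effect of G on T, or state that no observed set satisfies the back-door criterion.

desc(G)\{G}={D,T,X,Y}; candidates ⊆ {—}.
G↔T: latent back-door arc(s) into G.
size 0: {}; under {} G still reaches {T,X} ∋ T.
G↔T cannot be blocked by any observed set — no back-door set.

G→T: no observed back-door set.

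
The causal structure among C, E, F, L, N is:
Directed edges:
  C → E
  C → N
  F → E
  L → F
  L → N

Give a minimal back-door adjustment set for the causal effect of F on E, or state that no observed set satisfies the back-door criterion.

desc(F)\{F}={E}; candidates ⊆ {C,L,N}.
∅: F⊥E given ∅ in G with F→· removed — back-door holds.

F→E: minimal back-door set ∅.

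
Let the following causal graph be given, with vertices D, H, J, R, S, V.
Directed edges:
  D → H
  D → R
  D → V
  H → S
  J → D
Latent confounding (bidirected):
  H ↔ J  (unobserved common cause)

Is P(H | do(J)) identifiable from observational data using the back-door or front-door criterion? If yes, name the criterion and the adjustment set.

desc(J)\{J}={D,H,R,S,V}; candidates ⊆ {—}.
J↔H: latent back-door arc(s) into J.
size 0: {}; under {} J still reaches {H,S} ∋ H.
J↔H cannot be blocked by any observed set — no back-door set.
{D}: (i) intercepts every directed J→H path; (ii) no back-door J→{D}; (iii) {J} blocks every back-door {D}→H. Front-door holds.
P(H|do(J)) = Σ_{D} P(D|J) Σ_{J'} P(H|D,J')P(J').

P(H|do(J)): frontdoor, adjust for {D}.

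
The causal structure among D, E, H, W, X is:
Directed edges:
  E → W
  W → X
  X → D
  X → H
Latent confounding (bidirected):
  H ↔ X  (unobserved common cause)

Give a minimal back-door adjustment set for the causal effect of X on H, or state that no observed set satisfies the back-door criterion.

X→H: no observed back-door set.

desc(X)\{X}={D,H}; candidates ⊆ {E,W}.
X↔H: latent back-door arc(s) into X.
size 0: {}; under {} X still reaches {E,H,W} ∋ H.
size 1: {E}, {W}; under {E} X still reaches {H,W} ∋ H.
size 2: {E,W}; under {E,W} X still reaches {H} ∋ H.
X↔H cannot be blocked by any observed set — no back-door set.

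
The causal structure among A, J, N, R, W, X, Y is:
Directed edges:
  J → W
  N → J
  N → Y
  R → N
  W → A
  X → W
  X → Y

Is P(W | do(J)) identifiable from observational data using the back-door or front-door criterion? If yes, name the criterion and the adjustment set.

desc(J)\{J}={A,W}; candidates ⊆ {N,R,X,Y}.
∅: J⊥W given ∅ in G with J→· removed — back-door holds.
P(W|do(J)) = P(W|J) — no adjustment needed.

P(W|do(J)): backdoor, adjust for ∅.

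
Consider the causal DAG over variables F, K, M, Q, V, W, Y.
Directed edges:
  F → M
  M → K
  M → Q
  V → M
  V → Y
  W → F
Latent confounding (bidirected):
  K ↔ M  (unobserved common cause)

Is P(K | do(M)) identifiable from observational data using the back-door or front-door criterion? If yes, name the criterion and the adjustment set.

P(K|do(M)): not identifiable (no BD/FD set).

desc(M)\{M}={K,Q}; candidates ⊆ {F,V,W,Y}.
M↔K: latent back-door arc(s) into M.
size 0: {}; under {} M still reaches {F,K,V,W,Y} ∋ K.
size 1: {F}, {V}, {W} …(+1); under {F} M still reaches {K,V,Y} ∋ K.
size 2: {F,V}, {F,W}, {F,Y} …(+3); under {F,V} M still reaches {K} ∋ K.
M↔K cannot be blocked by any observed set — no back-door set.
No mediator lies on a directed M→…→K path.
Neither criterion identifies P(K|do(M)) in this graph.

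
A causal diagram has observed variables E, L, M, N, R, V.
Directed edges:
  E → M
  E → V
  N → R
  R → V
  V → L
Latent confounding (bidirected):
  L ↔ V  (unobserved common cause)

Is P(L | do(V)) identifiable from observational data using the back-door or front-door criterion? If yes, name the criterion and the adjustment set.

desc(V)\{V}={L}; candidates ⊆ {E,M,N,R}.
V↔L: latent back-door arc(s) into V.
size 0: {}; under {} V still reaches {E,L,M,N,R} ∋ L.
size 1: {E}, {M}, {N} …(+1); under {E} V still reaches {L,N,R} ∋ L.
size 2: {E,M}, {E,N}, {E,R} …(+3); under {E,M} V still reaches {L,N,R} ∋ L.
V↔L cannot be blocked by any observed set — no back-door set.
No mediator lies on a directed V→…→L path.
Neither criterion identifies P(L|do(V)) in this graph.

P(L|do(V)): not identifiable (no BD/FD set).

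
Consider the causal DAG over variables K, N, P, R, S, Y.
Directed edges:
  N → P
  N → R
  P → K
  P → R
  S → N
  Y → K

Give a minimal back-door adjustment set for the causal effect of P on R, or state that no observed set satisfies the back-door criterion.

P→R: minimal back-door set {N}.

desc(P)\{P}={K,R}; candidates ⊆ {N,S,Y}.
size 0: {}; under {} P still reaches {N,R,S} ∋ R.
{N}: P⊥R given {N} in G with P→· removed — back-door holds.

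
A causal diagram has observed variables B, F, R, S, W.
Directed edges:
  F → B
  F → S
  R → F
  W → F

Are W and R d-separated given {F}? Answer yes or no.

Bayes-Ball from W | {F} reaches {R}.
R ∈ reach(W|{F}) ⇒ W ⊥̸ R | {F}.

No — W and R are d-connected given {F}.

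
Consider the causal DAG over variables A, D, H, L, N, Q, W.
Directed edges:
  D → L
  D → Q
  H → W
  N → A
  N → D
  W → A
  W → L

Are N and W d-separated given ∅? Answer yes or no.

Bayes-Ball from N | ∅ reaches {A,D,L,Q}.
W ∉ reach(N|∅) ⇒ N ⊥ W | ∅.

Yes — N ⊥ W | ∅.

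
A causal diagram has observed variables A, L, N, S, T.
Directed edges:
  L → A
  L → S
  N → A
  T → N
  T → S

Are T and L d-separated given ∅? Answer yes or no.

Bayes-Ball from T | ∅ reaches {A,N,S}.
L ∉ reach(T|∅) ⇒ T ⊥ L | ∅.

Yes — T ⊥ L | ∅.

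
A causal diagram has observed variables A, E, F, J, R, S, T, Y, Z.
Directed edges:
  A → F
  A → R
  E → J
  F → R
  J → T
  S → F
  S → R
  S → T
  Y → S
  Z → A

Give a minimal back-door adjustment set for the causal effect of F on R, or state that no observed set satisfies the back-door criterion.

desc(F)\{F}={R}; candidates ⊆ {A,E,J,S,T,Y,Z}.
size 0: {}; under {} F still reaches {A,R,S,T,Y,Z} ∋ R.
size 1: {A}, {E}, {J} …(+4); under {A} F still reaches {R,S,T,Y} ∋ R.
{A,S}: F⊥R given {A,S} in G with F→· removed — back-door holds.

F→R: minimal back-door set {A, S}.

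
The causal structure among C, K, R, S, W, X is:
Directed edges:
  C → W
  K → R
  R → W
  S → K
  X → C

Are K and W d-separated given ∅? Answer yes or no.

No — K and W are d-connected given ∅.

Bayes-Ball from K | ∅ reaches {R,S,W}.
W ∈ reach(K|∅) ⇒ K ⊥̸ W | ∅.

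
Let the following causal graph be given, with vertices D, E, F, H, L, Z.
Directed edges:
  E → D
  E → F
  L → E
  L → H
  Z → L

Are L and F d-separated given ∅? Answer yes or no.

Bayes-Ball from L | ∅ reaches {D,E,F,H,Z}.
F ∈ reach(L|∅) ⇒ L ⊥̸ F | ∅.

No — L and F are d-connected given ∅.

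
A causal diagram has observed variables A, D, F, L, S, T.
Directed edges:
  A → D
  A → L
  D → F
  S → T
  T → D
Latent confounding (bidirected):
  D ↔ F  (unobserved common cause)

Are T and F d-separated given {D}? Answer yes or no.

No — T and F are d-connected given {D}.

Bayes-Ball from T | {D} reaches {A,F,L,S}.
F ∈ reach(T|{D}) ⇒ T ⊥̸ F | {D}.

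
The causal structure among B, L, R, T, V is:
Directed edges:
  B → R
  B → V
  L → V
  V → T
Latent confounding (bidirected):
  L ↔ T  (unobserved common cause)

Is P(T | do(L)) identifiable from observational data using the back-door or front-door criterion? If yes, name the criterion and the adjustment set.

desc(L)\{L}={T,V}; candidates ⊆ {B,R}.
L↔T: latent back-door arc(s) into L.
size 0: {}; under {} L still reaches {T} ∋ T.
size 1: {B}, {R}; under {B} L still reaches {T} ∋ T.
size 2: {B,R}; under {B,R} L still reaches {T} ∋ T.
L↔T cannot be blocked by any observed set — no back-door set.
{V}: (i) intercepts every directed L→T path; (ii) no back-door L→{V}; (iii) {L} blocks every back-door {V}→T. Front-door holds.
P(T|do(L)) = Σ_{V} P(V|L) Σ_{L'} P(T|V,L')P(L').

P(T|do(L)): frontdoor, adjust for {V}.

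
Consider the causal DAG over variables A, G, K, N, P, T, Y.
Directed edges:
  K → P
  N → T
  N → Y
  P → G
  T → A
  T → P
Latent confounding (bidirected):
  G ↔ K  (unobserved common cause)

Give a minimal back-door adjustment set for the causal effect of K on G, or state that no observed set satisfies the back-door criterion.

K→G: no observed back-door set.

desc(K)\{K}={G,P}; candidates ⊆ {A,N,T,Y}.
K↔G: latent back-door arc(s) into K.
size 0: {}; under {} K still reaches {G} ∋ G.
size 1: {A}, {N}, {T} …(+1); under {A} K still reaches {G} ∋ G.
size 2: {A,N}, {A,T}, {A,Y} …(+3); under {A,N} K still reaches {G} ∋ G.
K↔G cannot be blocked by any observed set — no back-door set.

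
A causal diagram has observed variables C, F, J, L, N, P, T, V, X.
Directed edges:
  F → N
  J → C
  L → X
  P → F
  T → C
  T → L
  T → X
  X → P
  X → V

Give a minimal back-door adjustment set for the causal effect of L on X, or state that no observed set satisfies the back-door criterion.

L→X: minimal back-door set {T}.

desc(L)\{L}={F,N,P,V,X}; candidates ⊆ {C,J,T}.
size 0: {}; under {} L still reaches {C,F,N,P,T,V,X} ∋ X.
{T}: L⊥X given {T} in G with L→· removed — back-door holds.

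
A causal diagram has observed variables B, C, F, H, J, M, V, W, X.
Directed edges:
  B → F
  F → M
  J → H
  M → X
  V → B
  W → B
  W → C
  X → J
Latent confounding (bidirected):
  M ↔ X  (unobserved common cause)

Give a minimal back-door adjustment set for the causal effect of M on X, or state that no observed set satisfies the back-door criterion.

M→X: no observed back-door set.

desc(M)\{M}={H,J,X}; candidates ⊆ {B,C,F,V,W}.
M↔X: latent back-door arc(s) into M.
size 0: {}; under {} M still reaches {B,C,F,H,J,V,W,X} ∋ X.
size 1: {B}, {C}, {F} …(+2); under {B} M still reaches {F,H,J,X} ∋ X.
size 2: {B,C}, {B,F}, {B,V} …(+7); under {B,C} M still reaches {F,H,J,X} ∋ X.
M↔X cannot be blocked by any observed set — no back-door set.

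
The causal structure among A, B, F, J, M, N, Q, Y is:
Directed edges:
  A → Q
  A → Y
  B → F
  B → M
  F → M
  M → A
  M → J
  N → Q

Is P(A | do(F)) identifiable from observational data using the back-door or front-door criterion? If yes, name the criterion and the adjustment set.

P(A|do(F)): backdoor, adjust for {B}.

desc(F)\{F}={A,J,M,Q,Y}; candidates ⊆ {B,N}.
size 0: {}; under {} F still reaches {A,B,J,M,Q,Y} ∋ A.
{B}: F⊥A given {B} in G with F→· removed — back-door holds.
P(A|do(F)) = Σ_{B} P(A|F,B)·P(B).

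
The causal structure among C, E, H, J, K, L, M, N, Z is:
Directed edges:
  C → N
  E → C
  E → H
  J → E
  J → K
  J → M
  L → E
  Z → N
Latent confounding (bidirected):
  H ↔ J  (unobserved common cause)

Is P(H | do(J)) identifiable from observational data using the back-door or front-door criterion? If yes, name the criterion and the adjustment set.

desc(J)\{J}={C,E,H,K,M,N}; candidates ⊆ {L,Z}.
J↔H: latent back-door arc(s) into J.
size 0: {}; under {} J still reaches {H} ∋ H.
size 1: {L}, {Z}; under {L} J still reaches {H} ∋ H.
size 2: {L,Z}; under {L,Z} J still reaches {H} ∋ H.
J↔H cannot be blocked by any observed set — no back-door set.
{E}: (i) intercepts every directed J→H path; (ii) no back-door J→{E}; (iii) {J} blocks every back-door {E}→H. Front-door holds.
P(H|do(J)) = Σ_{E} P(E|J) Σ_{J'} P(H|E,J')P(J').

P(H|do(J)): frontdoor, adjust for {E}.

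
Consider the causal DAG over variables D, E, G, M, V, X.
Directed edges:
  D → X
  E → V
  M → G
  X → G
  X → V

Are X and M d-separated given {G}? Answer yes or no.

No — X and M are d-connected given {G}.

Bayes-Ball from X | {G} reaches {D,M,V}.
M ∈ reach(X|{G}) ⇒ X ⊥̸ M | {G}.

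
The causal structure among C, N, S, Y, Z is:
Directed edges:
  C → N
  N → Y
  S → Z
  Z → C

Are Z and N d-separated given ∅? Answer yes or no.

No — Z and N are d-connected given ∅.

Bayes-Ball from Z | ∅ reaches {C,N,S,Y}.
N ∈ reach(Z|∅) ⇒ Z ⊥̸ N | ∅.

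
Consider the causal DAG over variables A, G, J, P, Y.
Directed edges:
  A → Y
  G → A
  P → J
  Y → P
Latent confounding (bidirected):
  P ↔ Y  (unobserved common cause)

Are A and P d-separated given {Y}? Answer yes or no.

No — A and P are d-connected given {Y}.

Bayes-Ball from A | {Y} reaches {G,J,P}.
P ∈ reach(A|{Y}) ⇒ A ⊥̸ P | {Y}.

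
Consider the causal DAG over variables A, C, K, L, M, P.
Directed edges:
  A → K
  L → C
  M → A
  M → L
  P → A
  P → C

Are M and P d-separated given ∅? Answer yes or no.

Yes — M ⊥ P | ∅.

Bayes-Ball from M | ∅ reaches {A,C,K,L}.
P ∉ reach(M|∅) ⇒ M ⊥ P | ∅.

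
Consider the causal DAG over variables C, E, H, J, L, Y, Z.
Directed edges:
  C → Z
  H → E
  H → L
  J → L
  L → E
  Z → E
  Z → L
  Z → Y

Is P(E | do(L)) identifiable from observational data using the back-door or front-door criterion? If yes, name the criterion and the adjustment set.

desc(L)\{L}={E}; candidates ⊆ {C,H,J,Y,Z}.
size 0: {}; under {} L still reaches {C,E,H,J,Y,Z} ∋ E.
size 1: {C}, {H}, {J} …(+2); under {C} L still reaches {E,H,J,Y,Z} ∋ E.
{H,Z}: L⊥E given {H,Z} in G with L→· removed — back-door holds.
P(E|do(L)) = Σ_{H,Z} P(E|L,H,Z)·P(H,Z).

P(E|do(L)): backdoor, adjust for {H, Z}.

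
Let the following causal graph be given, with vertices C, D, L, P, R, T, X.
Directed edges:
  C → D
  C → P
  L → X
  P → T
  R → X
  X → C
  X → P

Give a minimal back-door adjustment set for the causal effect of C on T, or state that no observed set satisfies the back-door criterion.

desc(C)\{C}={D,P,T}; candidates ⊆ {L,R,X}.
size 0: {}; under {} C still reaches {L,P,R,T,X} ∋ T.
{X}: C⊥T given {X} in G with C→· removed — back-door holds.

C→T: minimal back-door set {X}.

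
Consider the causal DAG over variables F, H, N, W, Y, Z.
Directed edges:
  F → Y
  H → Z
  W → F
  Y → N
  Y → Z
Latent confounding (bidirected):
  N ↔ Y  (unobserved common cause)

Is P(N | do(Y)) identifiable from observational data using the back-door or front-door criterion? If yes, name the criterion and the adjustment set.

P(N|do(Y)): not identifiable (no BD/FD set).

desc(Y)\{Y}={N,Z}; candidates ⊆ {F,H,W}.
Y↔N: latent back-door arc(s) into Y.
size 0: {}; under {} Y still reaches {F,N,W} ∋ N.
size 1: {F}, {H}, {W}; under {F} Y still reaches {N} ∋ N.
size 2: {F,H}, {F,W}, {H,W}; under {F,H} Y still reaches {N} ∋ N.
Y↔N cannot be blocked by any observed set — no back-door set.
No mediator lies on a directed Y→…→N path.
Neither criterion identifies P(N|do(Y)) in this graph.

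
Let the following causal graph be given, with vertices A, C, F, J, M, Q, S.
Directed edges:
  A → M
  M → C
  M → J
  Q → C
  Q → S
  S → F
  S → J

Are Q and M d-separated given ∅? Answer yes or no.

Bayes-Ball from Q | ∅ reaches {C,F,J,S}.
M ∉ reach(Q|∅) ⇒ Q ⊥ M | ∅.

Yes — Q ⊥ M | ∅.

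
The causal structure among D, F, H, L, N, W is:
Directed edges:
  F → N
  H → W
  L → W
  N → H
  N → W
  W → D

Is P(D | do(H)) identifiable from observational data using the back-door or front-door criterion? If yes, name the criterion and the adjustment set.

desc(H)\{H}={D,W}; candidates ⊆ {F,L,N}.
size 0: {}; under {} H still reaches {D,F,N,W} ∋ D.
{N}: H⊥D given {N} in G with H→· removed — back-door holds.
P(D|do(H)) = Σ_{N} P(D|H,N)·P(N).

P(D|do(H)): backdoor, adjust for {N}.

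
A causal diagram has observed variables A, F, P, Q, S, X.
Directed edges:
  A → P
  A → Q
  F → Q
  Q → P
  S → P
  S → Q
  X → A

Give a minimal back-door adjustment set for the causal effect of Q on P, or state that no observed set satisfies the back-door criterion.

desc(Q)\{Q}={P}; candidates ⊆ {A,F,S,X}.
size 0: {}; under {} Q still reaches {A,F,P,S,X} ∋ P.
size 1: {A}, {F}, {S} …(+1); under {A} Q still reaches {F,P,S} ∋ P.
{A,S}: Q⊥P given {A,S} in G with Q→· removed — back-door holds.

Q→P: minimal back-door set {A, S}.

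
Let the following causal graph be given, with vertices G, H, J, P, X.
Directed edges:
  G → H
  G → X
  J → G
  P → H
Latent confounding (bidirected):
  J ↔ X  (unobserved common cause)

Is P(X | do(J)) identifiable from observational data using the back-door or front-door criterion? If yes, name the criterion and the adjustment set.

P(X|do(J)): frontdoor, adjust for {G}.

desc(J)\{J}={G,H,X}; candidates ⊆ {P}.
J↔X: latent back-door arc(s) into J.
size 0: {}; under {} J still reaches {X} ∋ X.
size 1: {P}; under {P} J still reaches {X} ∋ X.
J↔X cannot be blocked by any observed set — no back-door set.
{G}: (i) intercepts every directed J→X path; (ii) no back-door J→{G}; (iii) {J} blocks every back-door {G}→X. Front-door holds.
P(X|do(J)) = Σ_{G} P(G|J) Σ_{J'} P(X|G,J')P(J').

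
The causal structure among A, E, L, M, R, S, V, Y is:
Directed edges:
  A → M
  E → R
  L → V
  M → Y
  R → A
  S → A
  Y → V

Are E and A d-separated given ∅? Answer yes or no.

No — E and A are d-connected given ∅.

Bayes-Ball from E | ∅ reaches {A,M,R,V,Y}.
A ∈ reach(E|∅) ⇒ E ⊥̸ A | ∅.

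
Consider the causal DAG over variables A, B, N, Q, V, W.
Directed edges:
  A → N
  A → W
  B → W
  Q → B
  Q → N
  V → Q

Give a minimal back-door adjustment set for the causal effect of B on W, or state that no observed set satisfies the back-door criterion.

desc(B)\{B}={W}; candidates ⊆ {A,N,Q,V}.
∅: B⊥W given ∅ in G with B→· removed — back-door holds.

B→W: minimal back-door set ∅.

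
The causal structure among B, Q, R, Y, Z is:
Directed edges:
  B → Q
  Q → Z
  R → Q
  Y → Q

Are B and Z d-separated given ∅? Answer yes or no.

No — B and Z are d-connected given ∅.

Bayes-Ball from B | ∅ reaches {Q,Z}.
Z ∈ reach(B|∅) ⇒ B ⊥̸ Z | ∅.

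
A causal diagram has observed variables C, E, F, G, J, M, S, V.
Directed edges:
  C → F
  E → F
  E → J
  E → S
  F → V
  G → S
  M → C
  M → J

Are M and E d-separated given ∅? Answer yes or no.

Bayes-Ball from M | ∅ reaches {C,F,J,V}.
E ∉ reach(M|∅) ⇒ M ⊥ E | ∅.

Yes — M ⊥ E | ∅.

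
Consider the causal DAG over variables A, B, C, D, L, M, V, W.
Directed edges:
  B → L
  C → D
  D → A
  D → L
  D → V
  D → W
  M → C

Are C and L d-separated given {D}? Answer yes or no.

Yes — C ⊥ L | {D}.

Bayes-Ball from C | {D} reaches {M}.
L ∉ reach(C|{D}) ⇒ C ⊥ L | {D}.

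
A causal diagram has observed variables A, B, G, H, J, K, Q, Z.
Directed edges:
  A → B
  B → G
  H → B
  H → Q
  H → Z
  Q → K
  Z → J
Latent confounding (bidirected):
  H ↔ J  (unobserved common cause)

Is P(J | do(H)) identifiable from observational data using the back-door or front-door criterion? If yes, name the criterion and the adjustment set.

desc(H)\{H}={B,G,J,K,Q,Z}; candidates ⊆ {A}.
H↔J: latent back-door arc(s) into H.
size 0: {}; under {} H still reaches {J} ∋ J.
size 1: {A}; under {A} H still reaches {J} ∋ J.
H↔J cannot be blocked by any observed set — no back-door set.
{Z}: (i) intercepts every directed H→J path; (ii) no back-door H→{Z}; (iii) {H} blocks every back-door {Z}→J. Front-door holds.
P(J|do(H)) = Σ_{Z} P(Z|H) Σ_{H'} P(J|Z,H')P(H').

P(J|do(H)): frontdoor, adjust for {Z}.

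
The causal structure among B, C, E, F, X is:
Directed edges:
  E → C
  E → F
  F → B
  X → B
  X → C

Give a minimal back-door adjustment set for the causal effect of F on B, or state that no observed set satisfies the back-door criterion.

F→B: minimal back-door set ∅.

desc(F)\{F}={B}; candidates ⊆ {C,E,X}.
∅: F⊥B given ∅ in G with F→· removed — back-door holds.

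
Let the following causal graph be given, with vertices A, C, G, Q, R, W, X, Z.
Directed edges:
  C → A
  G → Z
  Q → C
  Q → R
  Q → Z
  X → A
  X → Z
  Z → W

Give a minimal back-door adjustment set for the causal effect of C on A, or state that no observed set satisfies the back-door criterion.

C→A: minimal back-door set ∅.

desc(C)\{C}={A}; candidates ⊆ {G,Q,R,W,X,Z}.
∅: C⊥A given ∅ in G with C→· removed — back-door holds.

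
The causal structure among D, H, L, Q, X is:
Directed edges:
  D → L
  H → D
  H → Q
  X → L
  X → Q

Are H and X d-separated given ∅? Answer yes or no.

Bayes-Ball from H | ∅ reaches {D,L,Q}.
X ∉ reach(H|∅) ⇒ H ⊥ X | ∅.

Yes — H ⊥ X | ∅.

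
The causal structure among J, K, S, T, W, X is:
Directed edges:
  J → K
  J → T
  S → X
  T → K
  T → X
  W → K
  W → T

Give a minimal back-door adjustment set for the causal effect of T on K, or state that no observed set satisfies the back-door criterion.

T→K: minimal back-door set {J, W}.

desc(T)\{T}={K,X}; candidates ⊆ {J,S,W}.
size 0: {}; under {} T still reaches {J,K,W} ∋ K.
size 1: {J}, {S}, {W}; under {J} T still reaches {K,W} ∋ K.
{J,W}: T⊥K given {J,W} in G with T→· removed — back-door holds.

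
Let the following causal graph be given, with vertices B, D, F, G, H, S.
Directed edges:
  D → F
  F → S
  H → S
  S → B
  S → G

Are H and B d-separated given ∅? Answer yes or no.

No — H and B are d-connected given ∅.

Bayes-Ball from H | ∅ reaches {B,G,S}.
B ∈ reach(H|∅) ⇒ H ⊥̸ B | ∅.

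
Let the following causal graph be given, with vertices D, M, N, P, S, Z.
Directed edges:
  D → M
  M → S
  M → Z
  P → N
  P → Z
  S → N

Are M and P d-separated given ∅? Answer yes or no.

Bayes-Ball from M | ∅ reaches {D,N,S,Z}.
P ∉ reach(M|∅) ⇒ M ⊥ P | ∅.

Yes — M ⊥ P | ∅.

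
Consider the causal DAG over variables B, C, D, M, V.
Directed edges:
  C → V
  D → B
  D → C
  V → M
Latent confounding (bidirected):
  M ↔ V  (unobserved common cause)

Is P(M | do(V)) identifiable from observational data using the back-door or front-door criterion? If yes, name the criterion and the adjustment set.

P(M|do(V)): not identifiable (no BD/FD set).

desc(V)\{V}={M}; candidates ⊆ {B,C,D}.
V↔M: latent back-door arc(s) into V.
size 0: {}; under {} V still reaches {B,C,D,M} ∋ M.
size 1: {B}, {C}, {D}; under {B} V still reaches {C,D,M} ∋ M.
size 2: {B,C}, {B,D}, {C,D}; under {B,C} V still reaches {M} ∋ M.
V↔M cannot be blocked by any observed set — no back-door set.
No mediator lies on a directed V→…→M path.
Neither criterion identifies P(M|do(V)) in this graph.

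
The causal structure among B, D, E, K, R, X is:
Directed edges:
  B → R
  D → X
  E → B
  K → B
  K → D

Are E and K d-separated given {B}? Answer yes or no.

Bayes-Ball from E | {B} reaches {D,K,X}.
K ∈ reach(E|{B}) ⇒ E ⊥̸ K | {B}.

No — E and K are d-connected given {B}.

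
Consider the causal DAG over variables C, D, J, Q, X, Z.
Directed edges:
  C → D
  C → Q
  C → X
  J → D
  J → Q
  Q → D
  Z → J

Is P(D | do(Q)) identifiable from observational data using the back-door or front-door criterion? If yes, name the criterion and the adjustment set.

desc(Q)\{Q}={D}; candidates ⊆ {C,J,X,Z}.
size 0: {}; under {} Q still reaches {C,D,J,X,Z} ∋ D.
size 1: {C}, {J}, {X} …(+1); under {C} Q still reaches {D,J,Z} ∋ D.
{C,J}: Q⊥D given {C,J} in G with Q→· removed — back-door holds.
P(D|do(Q)) = Σ_{C,J} P(D|Q,C,J)·P(C,J).

P(D|do(Q)): backdoor, adjust for {C, J}.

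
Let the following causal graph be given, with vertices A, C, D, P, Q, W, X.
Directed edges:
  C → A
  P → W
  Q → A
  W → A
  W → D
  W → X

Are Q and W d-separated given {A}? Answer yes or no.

No — Q and W are d-connected given {A}.

Bayes-Ball from Q | {A} reaches {C,D,P,W,X}.
W ∈ reach(Q|{A}) ⇒ Q ⊥̸ W | {A}.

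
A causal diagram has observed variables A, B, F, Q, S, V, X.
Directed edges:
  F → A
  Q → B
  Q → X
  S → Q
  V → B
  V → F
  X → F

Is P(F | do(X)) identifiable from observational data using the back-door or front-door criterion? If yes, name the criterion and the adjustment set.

desc(X)\{X}={A,F}; candidates ⊆ {B,Q,S,V}.
∅: X⊥F given ∅ in G with X→· removed — back-door holds.
P(F|do(X)) = P(F|X) — no adjustment needed.

P(F|do(X)): backdoor, adjust for ∅.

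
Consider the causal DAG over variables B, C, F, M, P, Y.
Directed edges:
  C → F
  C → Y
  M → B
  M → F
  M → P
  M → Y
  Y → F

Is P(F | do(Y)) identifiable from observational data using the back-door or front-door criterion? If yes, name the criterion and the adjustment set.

desc(Y)\{Y}={F}; candidates ⊆ {B,C,M,P}.
size 0: {}; under {} Y still reaches {B,C,F,M,P} ∋ F.
size 1: {B}, {C}, {M} …(+1); under {B} Y still reaches {C,F,M,P} ∋ F.
{C,M}: Y⊥F given {C,M} in G with Y→· removed — back-door holds.
P(F|do(Y)) = Σ_{C,M} P(F|Y,C,M)·P(C,M).

P(F|do(Y)): backdoor, adjust for {C, M}.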